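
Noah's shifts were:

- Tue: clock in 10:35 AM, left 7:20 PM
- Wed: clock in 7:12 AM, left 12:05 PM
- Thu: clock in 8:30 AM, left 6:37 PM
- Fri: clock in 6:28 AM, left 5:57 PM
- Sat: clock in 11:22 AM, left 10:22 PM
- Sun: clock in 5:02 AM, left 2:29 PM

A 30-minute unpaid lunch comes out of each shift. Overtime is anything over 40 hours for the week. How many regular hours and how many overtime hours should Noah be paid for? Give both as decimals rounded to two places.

Tue: 10:35 AM–7:20 PM = 8 h 45 min; less 30 min break → 8 h 15 min
Wed: 7:12 AM–12:05 PM = 4 h 53 min; less 30 min break → 4 h 23 min
Thu: 8:30 AM–6:37 PM = 10 h 7 min; less 30 min break → 9 h 37 min
Fri: 6:28 AM–5:57 PM = 11 h 29 min; less 30 min break → 10 h 59 min
Sat: 11:22 AM–10:22 PM = 11 h 0 min; less 30 min break → 10 h 30 min
Sun: 5:02 AM–2:29 PM = 9 h 27 min; less 30 min break → 8 h 57 min
Total worked: 52 h 41 min = 52.68 h.
Threshold 40 h → overtime 12 h 41 min, regular 40 h 0 min.

Regular 40.00 hours, overtime 12.68 hours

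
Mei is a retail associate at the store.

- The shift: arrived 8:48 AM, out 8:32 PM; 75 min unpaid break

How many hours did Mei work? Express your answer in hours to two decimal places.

The shift: 8:48 AM–8:32 PM = 11 h 44 min; less 75 min break → 10 h 29 min

10.48 hours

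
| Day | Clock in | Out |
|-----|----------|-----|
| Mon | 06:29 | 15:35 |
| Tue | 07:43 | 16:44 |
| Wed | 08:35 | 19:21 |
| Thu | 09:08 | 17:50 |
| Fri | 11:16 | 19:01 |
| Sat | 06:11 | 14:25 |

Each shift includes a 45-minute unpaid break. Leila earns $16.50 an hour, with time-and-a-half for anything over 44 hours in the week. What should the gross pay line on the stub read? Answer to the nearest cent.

$851.40

Mon: 06:29–15:35 = 9 h 6 min; less 45 min break → 8 h 21 min
Tue: 07:43–16:44 = 9 h 1 min; less 45 min break → 8 h 16 min
Wed: 08:35–19:21 = 10 h 46 min; less 45 min break → 10 h 1 min
Thu: 09:08–17:50 = 8 h 42 min; less 45 min break → 7 h 57 min
Fri: 11:16–19:01 = 7 h 45 min; less 45 min break → 7 h 0 min
Sat: 06:11–14:25 = 8 h 14 min; less 45 min break → 7 h 29 min
Total worked: 49 h 4 min = 2944 min.
Regular 44 h 0 min = 2640 min at $16.50/h; overtime 5 h 4 min = 304 min at $24.75/h.
Pay = (2640 × $16.50 + 304 × $24.75) ÷ 60 = $851.40.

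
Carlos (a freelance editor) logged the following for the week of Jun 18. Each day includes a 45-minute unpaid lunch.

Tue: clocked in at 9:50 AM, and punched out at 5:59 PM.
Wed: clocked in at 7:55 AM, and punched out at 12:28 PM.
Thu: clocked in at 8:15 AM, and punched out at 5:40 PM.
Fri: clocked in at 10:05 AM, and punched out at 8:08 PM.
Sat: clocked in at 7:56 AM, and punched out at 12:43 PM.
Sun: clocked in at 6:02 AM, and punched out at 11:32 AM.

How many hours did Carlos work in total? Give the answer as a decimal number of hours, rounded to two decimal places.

Tue: 9:50 AM–5:59 PM = 8 h 9 min; less 45 min break → 7 h 24 min
Wed: 7:55 AM–12:28 PM = 4 h 33 min; less 45 min break → 3 h 48 min
Thu: 8:15 AM–5:40 PM = 9 h 25 min; less 45 min break → 8 h 40 min
Fri: 10:05 AM–8:08 PM = 10 h 3 min; less 45 min break → 9 h 18 min
Sat: 7:56 AM–12:43 PM = 4 h 47 min; less 45 min break → 4 h 2 min
Sun: 6:02 AM–11:32 AM = 5 h 30 min; less 45 min break → 4 h 45 min
Total: 7 h 24 min + 3 h 48 min + 8 h 40 min + 9 h 18 min + 4 h 2 min + 4 h 45 min = 37 h 57 min.

37.95 hours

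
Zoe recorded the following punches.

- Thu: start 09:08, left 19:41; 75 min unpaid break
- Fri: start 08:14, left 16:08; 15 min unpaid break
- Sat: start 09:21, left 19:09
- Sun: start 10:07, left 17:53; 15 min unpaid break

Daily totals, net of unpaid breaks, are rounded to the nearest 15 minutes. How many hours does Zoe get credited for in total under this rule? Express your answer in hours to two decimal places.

Thu: 09:08–19:41 = 10 h 33 min − 75 min = 9 h 18 min → rounds to 9 h 15 min
Fri: 08:14–16:08 = 7 h 54 min − 15 min = 7 h 39 min → rounds to 7 h 45 min
Sat: 09:21–19:09 = 9 h 48 min → rounds to 9 h 45 min
Sun: 10:07–17:53 = 7 h 46 min − 15 min = 7 h 31 min → rounds to 7 h 30 min
Total credited: 34 h 15 min.

34.25 hours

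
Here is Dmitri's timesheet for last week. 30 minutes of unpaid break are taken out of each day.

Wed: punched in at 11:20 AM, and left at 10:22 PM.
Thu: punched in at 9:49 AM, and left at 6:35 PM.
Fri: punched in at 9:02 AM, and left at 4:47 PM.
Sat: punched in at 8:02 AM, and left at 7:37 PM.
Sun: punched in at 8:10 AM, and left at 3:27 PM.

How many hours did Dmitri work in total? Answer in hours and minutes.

Wed: 11:20 AM–10:22 PM = 11 h 2 min; less 30 min break → 10 h 32 min
Thu: 9:49 AM–6:35 PM = 8 h 46 min; less 30 min break → 8 h 16 min
Fri: 9:02 AM–4:47 PM = 7 h 45 min; less 30 min break → 7 h 15 min
Sat: 8:02 AM–7:37 PM = 11 h 35 min; less 30 min break → 11 h 5 min
Sun: 8:10 AM–3:27 PM = 7 h 17 min; less 30 min break → 6 h 47 min
Total: 10 h 32 min + 8 h 16 min + 7 h 15 min + 11 h 5 min + 6 h 47 min = 43 h 55 min.

43 h 55 min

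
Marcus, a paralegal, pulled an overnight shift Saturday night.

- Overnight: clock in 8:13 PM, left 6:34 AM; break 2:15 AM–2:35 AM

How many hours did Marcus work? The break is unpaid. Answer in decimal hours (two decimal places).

Overnight: 8:13 PM → midnight = 3 h 47 min; midnight → 6:34 AM = 6 h 34 min; span 10 h 21 min; less 20 min break → 10 h 1 min

10.02 hours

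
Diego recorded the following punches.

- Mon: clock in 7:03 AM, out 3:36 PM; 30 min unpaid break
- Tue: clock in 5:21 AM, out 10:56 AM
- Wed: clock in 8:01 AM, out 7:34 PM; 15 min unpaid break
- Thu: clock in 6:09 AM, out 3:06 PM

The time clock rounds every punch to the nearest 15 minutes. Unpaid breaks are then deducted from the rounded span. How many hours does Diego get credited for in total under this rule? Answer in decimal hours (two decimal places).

33.75 hours

Mon: in 7:03 AM→7:00 AM, out 3:36 PM→3:30 PM; 8 h 30 min − 30 min = 8 h 0 min
Tue: in 5:21 AM→5:15 AM, out 10:56 AM→11:00 AM; 5 h 45 min
Wed: in 8:01 AM→8:00 AM, out 7:34 PM→7:30 PM; 11 h 30 min − 15 min = 11 h 15 min
Thu: in 6:09 AM→6:15 AM, out 3:06 PM→3:00 PM; 8 h 45 min
Total credited: 33 h 45 min.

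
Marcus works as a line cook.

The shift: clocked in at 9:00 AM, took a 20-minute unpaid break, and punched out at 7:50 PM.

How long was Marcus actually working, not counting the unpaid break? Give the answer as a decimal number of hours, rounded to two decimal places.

The shift: 9:00 AM–7:50 PM = 10 h 50 min; less 20 min break → 10 h 30 min

10.50 hours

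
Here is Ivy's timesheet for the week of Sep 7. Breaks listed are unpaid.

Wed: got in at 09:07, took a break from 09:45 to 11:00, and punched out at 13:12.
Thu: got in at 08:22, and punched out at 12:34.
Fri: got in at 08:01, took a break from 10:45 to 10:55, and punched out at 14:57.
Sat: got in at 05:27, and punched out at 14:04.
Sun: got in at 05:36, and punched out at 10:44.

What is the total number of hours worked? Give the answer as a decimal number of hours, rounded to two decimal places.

Wed: 09:07–13:12 = 4 h 5 min; less 75 min break → 2 h 50 min
Thu: 08:22–12:34 = 4 h 12 min
Fri: 08:01–14:57 = 6 h 56 min; less 10 min break → 6 h 46 min
Sat: 05:27–14:04 = 8 h 37 min
Sun: 05:36–10:44 = 5 h 8 min
Total: 2 h 50 min + 4 h 12 min + 6 h 46 min + 8 h 37 min + 5 h 8 min = 27 h 33 min.

27.55 hours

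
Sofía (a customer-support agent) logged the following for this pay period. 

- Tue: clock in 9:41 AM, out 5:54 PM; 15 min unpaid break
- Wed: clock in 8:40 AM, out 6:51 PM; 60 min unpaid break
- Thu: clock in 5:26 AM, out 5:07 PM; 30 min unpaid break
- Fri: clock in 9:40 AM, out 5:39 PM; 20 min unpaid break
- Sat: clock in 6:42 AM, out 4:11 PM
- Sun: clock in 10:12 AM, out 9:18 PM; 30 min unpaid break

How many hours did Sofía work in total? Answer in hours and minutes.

56 h 4 min

Tue: 9:41 AM–5:54 PM = 8 h 13 min; less 15 min break → 7 h 58 min
Wed: 8:40 AM–6:51 PM = 10 h 11 min; less 60 min break → 9 h 11 min
Thu: 5:26 AM–5:07 PM = 11 h 41 min; less 30 min break → 11 h 11 min
Fri: 9:40 AM–5:39 PM = 7 h 59 min; less 20 min break → 7 h 39 min
Sat: 6:42 AM–4:11 PM = 9 h 29 min
Sun: 10:12 AM–9:18 PM = 11 h 6 min; less 30 min break → 10 h 36 min
Total: 7 h 58 min + 9 h 11 min + 11 h 11 min + 7 h 39 min + 9 h 29 min + 10 h 36 min = 56 h 4 min.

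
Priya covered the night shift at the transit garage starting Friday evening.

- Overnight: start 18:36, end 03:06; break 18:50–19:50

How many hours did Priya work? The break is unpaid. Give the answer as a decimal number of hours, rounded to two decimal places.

7.50 hours

Overnight: 18:36 → midnight = 5 h 24 min; midnight → 03:06 = 3 h 6 min; span 8 h 30 min; less 60 min break → 7 h 30 min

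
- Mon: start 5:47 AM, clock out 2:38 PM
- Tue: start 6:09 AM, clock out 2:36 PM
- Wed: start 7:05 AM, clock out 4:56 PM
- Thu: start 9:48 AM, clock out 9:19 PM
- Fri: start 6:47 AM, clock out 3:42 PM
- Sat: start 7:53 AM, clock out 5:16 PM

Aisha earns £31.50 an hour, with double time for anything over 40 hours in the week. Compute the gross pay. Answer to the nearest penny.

£2328.90

Mon: 5:47 AM–2:38 PM = 8 h 51 min
Tue: 6:09 AM–2:36 PM = 8 h 27 min
Wed: 7:05 AM–4:56 PM = 9 h 51 min
Thu: 9:48 AM–9:19 PM = 11 h 31 min
Fri: 6:47 AM–3:42 PM = 8 h 55 min
Sat: 7:53 AM–5:16 PM = 9 h 23 min
Total worked: 56 h 58 min = 3418 min.
Regular 40 h 0 min = 2400 min at £31.50/h; overtime 16 h 58 min = 1018 min at £63.00/h.
Pay = (2400 × £31.50 + 1018 × £63.00) ÷ 60 = £2328.90.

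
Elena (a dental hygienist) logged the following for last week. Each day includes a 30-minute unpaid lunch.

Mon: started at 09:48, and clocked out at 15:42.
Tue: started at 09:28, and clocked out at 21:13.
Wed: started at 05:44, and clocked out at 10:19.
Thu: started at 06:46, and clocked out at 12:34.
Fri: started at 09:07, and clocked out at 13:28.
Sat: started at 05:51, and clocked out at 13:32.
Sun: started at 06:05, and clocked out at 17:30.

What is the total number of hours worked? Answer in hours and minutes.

47 h 59 min

Mon: 09:48–15:42 = 5 h 54 min; less 30 min break → 5 h 24 min
Tue: 09:28–21:13 = 11 h 45 min; less 30 min break → 11 h 15 min
Wed: 05:44–10:19 = 4 h 35 min; less 30 min break → 4 h 5 min
Thu: 06:46–12:34 = 5 h 48 min; less 30 min break → 5 h 18 min
Fri: 09:07–13:28 = 4 h 21 min; less 30 min break → 3 h 51 min
Sat: 05:51–13:32 = 7 h 41 min; less 30 min break → 7 h 11 min
Sun: 06:05–17:30 = 11 h 25 min; less 30 min break → 10 h 55 min
Total: 5 h 24 min + 11 h 15 min + 4 h 5 min + 5 h 18 min + 3 h 51 min + 7 h 11 min + 10 h 55 min = 47 h 59 min.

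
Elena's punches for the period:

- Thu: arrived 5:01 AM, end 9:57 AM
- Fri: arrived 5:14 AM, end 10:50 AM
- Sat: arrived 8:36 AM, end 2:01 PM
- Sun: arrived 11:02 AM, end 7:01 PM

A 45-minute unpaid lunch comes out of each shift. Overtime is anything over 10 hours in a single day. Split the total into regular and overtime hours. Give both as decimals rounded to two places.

Regular 20.93 hours, overtime 0.00 hours

Thu: 5:01 AM–9:57 AM = 4 h 56 min; less 45 min break → 4 h 11 min
Fri: 5:14 AM–10:50 AM = 5 h 36 min; less 45 min break → 4 h 51 min
Sat: 8:36 AM–2:01 PM = 5 h 25 min; less 45 min break → 4 h 40 min
Sun: 11:02 AM–7:01 PM = 7 h 59 min; less 45 min break → 7 h 14 min
Thu reg 4 h 11 min / OT 0 h 0 min; Fri reg 4 h 51 min / OT 0 h 0 min; Sat reg 4 h 40 min / OT 0 h 0 min; Sun reg 7 h 14 min / OT 0 h 0 min.
Totals: regular 20 h 56 min, overtime 0 h 0 min.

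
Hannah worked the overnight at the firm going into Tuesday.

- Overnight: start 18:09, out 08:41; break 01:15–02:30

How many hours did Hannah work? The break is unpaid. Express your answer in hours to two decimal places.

13.28 hours

Overnight: 18:09 → midnight = 5 h 51 min; midnight → 08:41 = 8 h 41 min; span 14 h 32 min; less 75 min break → 13 h 17 min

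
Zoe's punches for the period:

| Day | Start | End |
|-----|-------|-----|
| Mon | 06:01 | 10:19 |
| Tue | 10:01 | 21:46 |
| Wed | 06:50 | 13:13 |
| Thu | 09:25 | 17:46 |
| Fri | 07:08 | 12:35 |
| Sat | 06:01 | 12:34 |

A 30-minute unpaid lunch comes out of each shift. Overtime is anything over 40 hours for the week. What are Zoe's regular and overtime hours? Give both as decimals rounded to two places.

Regular 39.78 hours, overtime 0.00 hours

Mon: 06:01–10:19 = 4 h 18 min; less 30 min break → 3 h 48 min
Tue: 10:01–21:46 = 11 h 45 min; less 30 min break → 11 h 15 min
Wed: 06:50–13:13 = 6 h 23 min; less 30 min break → 5 h 53 min
Thu: 09:25–17:46 = 8 h 21 min; less 30 min break → 7 h 51 min
Fri: 07:08–12:35 = 5 h 27 min; less 30 min break → 4 h 57 min
Sat: 06:01–12:34 = 6 h 33 min; less 30 min break → 6 h 3 min
Total worked: 39 h 47 min = 39.78 h.
Threshold 40 h → overtime 0 h 0 min, regular 39 h 47 min.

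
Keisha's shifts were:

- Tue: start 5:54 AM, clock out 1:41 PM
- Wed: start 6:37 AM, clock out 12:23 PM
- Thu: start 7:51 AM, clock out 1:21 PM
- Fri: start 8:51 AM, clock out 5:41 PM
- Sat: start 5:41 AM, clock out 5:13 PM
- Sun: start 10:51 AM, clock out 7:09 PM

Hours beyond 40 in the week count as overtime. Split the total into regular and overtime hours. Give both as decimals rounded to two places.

Regular 40.00 hours, overtime 7.72 hours

Tue: 5:54 AM–1:41 PM = 7 h 47 min
Wed: 6:37 AM–12:23 PM = 5 h 46 min
Thu: 7:51 AM–1:21 PM = 5 h 30 min
Fri: 8:51 AM–5:41 PM = 8 h 50 min
Sat: 5:41 AM–5:13 PM = 11 h 32 min
Sun: 10:51 AM–7:09 PM = 8 h 18 min
Total worked: 47 h 43 min = 47.72 h.
Threshold 40 h → overtime 7 h 43 min, regular 40 h 0 min.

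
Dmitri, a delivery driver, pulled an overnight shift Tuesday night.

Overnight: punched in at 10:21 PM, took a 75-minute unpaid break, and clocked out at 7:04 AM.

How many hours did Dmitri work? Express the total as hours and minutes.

Overnight: 10:21 PM → midnight = 1 h 39 min; midnight → 7:04 AM = 7 h 4 min; span 8 h 43 min; less 75 min break → 7 h 28 min

7 h 28 min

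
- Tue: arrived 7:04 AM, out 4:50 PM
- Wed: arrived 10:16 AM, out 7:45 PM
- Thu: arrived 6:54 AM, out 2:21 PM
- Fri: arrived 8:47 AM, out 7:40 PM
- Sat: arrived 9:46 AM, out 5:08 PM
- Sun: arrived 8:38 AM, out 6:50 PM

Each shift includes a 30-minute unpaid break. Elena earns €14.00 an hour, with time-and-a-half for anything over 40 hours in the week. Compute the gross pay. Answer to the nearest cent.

Tue: 7:04 AM–4:50 PM = 9 h 46 min; less 30 min break → 9 h 16 min
Wed: 10:16 AM–7:45 PM = 9 h 29 min; less 30 min break → 8 h 59 min
Thu: 6:54 AM–2:21 PM = 7 h 27 min; less 30 min break → 6 h 57 min
Fri: 8:47 AM–7:40 PM = 10 h 53 min; less 30 min break → 10 h 23 min
Sat: 9:46 AM–5:08 PM = 7 h 22 min; less 30 min break → 6 h 52 min
Sun: 8:38 AM–6:50 PM = 10 h 12 min; less 30 min break → 9 h 42 min
Total worked: 52 h 9 min = 3129 min.
Regular 40 h 0 min = 2400 min at €14.00/h; overtime 12 h 9 min = 729 min at €21.00/h.
Pay = (2400 × €14.00 + 729 × €21.00) ÷ 60 = €815.15.

€815.15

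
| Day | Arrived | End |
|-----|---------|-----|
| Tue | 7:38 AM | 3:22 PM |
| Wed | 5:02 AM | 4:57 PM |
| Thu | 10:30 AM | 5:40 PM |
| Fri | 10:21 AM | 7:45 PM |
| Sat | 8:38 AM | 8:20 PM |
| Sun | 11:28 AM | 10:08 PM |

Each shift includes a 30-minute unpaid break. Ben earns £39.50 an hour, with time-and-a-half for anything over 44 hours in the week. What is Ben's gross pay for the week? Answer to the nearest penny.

£2424.31

Tue: 7:38 AM–3:22 PM = 7 h 44 min; less 30 min break → 7 h 14 min
Wed: 5:02 AM–4:57 PM = 11 h 55 min; less 30 min break → 11 h 25 min
Thu: 10:30 AM–5:40 PM = 7 h 10 min; less 30 min break → 6 h 40 min
Fri: 10:21 AM–7:45 PM = 9 h 24 min; less 30 min break → 8 h 54 min
Sat: 8:38 AM–8:20 PM = 11 h 42 min; less 30 min break → 11 h 12 min
Sun: 11:28 AM–10:08 PM = 10 h 40 min; less 30 min break → 10 h 10 min
Total worked: 55 h 35 min = 3335 min.
Regular 44 h 0 min = 2640 min at £39.50/h; overtime 11 h 35 min = 695 min at £59.25/h.
Pay = (2640 × £39.50 + 695 × £59.25) ÷ 60 = £2424.31.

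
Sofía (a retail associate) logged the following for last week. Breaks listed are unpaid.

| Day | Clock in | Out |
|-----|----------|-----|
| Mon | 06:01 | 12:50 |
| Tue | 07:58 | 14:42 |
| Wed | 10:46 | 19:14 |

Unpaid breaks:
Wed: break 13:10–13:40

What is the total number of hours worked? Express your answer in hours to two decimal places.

Mon: 06:01–12:50 = 6 h 49 min
Tue: 07:58–14:42 = 6 h 44 min
Wed: 10:46–19:14 = 8 h 28 min; less 30 min break → 7 h 58 min
Total: 6 h 49 min + 6 h 44 min + 7 h 58 min = 21 h 31 min.

21.52 hours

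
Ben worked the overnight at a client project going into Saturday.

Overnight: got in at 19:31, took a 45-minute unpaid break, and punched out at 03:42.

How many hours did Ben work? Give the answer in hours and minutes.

Overnight: 19:31 → midnight = 4 h 29 min; midnight → 03:42 = 3 h 42 min; span 8 h 11 min; less 45 min break → 7 h 26 min

7 h 26 min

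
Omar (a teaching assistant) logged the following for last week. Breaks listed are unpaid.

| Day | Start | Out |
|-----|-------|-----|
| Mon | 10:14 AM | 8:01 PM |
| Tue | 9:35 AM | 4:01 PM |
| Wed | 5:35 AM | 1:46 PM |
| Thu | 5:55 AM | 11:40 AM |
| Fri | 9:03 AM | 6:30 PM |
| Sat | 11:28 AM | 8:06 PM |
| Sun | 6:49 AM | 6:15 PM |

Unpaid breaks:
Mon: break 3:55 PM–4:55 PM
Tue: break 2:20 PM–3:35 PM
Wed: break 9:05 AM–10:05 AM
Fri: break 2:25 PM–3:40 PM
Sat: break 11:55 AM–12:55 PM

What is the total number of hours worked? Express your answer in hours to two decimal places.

Mon: 10:14 AM–8:01 PM = 9 h 47 min; less 60 min break → 8 h 47 min
Tue: 9:35 AM–4:01 PM = 6 h 26 min; less 75 min break → 5 h 11 min
Wed: 5:35 AM–1:46 PM = 8 h 11 min; less 60 min break → 7 h 11 min
Thu: 5:55 AM–11:40 AM = 5 h 45 min
Fri: 9:03 AM–6:30 PM = 9 h 27 min; less 75 min break → 8 h 12 min
Sat: 11:28 AM–8:06 PM = 8 h 38 min; less 60 min break → 7 h 38 min
Sun: 6:49 AM–6:15 PM = 11 h 26 min
Total: 8 h 47 min + 5 h 11 min + 7 h 11 min + 5 h 45 min + 8 h 12 min + 7 h 38 min + 11 h 26 min = 54 h 10 min.

54.17 hours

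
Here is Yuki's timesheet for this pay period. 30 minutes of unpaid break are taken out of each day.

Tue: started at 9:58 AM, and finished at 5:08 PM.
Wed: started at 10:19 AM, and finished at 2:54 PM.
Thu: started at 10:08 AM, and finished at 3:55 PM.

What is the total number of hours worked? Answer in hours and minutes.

Tue: 9:58 AM–5:08 PM = 7 h 10 min; less 30 min break → 6 h 40 min
Wed: 10:19 AM–2:54 PM = 4 h 35 min; less 30 min break → 4 h 5 min
Thu: 10:08 AM–3:55 PM = 5 h 47 min; less 30 min break → 5 h 17 min
Total: 6 h 40 min + 4 h 5 min + 5 h 17 min = 16 h 2 min.

16 h 2 min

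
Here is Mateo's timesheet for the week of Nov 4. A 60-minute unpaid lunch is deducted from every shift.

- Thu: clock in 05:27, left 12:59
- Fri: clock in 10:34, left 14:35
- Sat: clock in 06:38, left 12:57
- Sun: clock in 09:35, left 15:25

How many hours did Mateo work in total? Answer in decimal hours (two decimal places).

Thu: 05:27–12:59 = 7 h 32 min; less 60 min break → 6 h 32 min
Fri: 10:34–14:35 = 4 h 1 min; less 60 min break → 3 h 1 min
Sat: 06:38–12:57 = 6 h 19 min; less 60 min break → 5 h 19 min
Sun: 09:35–15:25 = 5 h 50 min; less 60 min break → 4 h 50 min
Total: 6 h 32 min + 3 h 1 min + 5 h 19 min + 4 h 50 min = 19 h 42 min.

19.70 hours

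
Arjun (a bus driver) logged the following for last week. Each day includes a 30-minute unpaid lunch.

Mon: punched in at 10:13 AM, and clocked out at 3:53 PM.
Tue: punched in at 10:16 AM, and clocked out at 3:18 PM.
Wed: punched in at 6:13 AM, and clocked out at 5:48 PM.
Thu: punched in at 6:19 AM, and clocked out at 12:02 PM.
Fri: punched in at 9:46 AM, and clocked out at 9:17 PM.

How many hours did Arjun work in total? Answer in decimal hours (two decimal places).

37.02 hours

Mon: 10:13 AM–3:53 PM = 5 h 40 min; less 30 min break → 5 h 10 min
Tue: 10:16 AM–3:18 PM = 5 h 2 min; less 30 min break → 4 h 32 min
Wed: 6:13 AM–5:48 PM = 11 h 35 min; less 30 min break → 11 h 5 min
Thu: 6:19 AM–12:02 PM = 5 h 43 min; less 30 min break → 5 h 13 min
Fri: 9:46 AM–9:17 PM = 11 h 31 min; less 30 min break → 11 h 1 min
Total: 5 h 10 min + 4 h 32 min + 11 h 5 min + 5 h 13 min + 11 h 1 min = 37 h 1 min.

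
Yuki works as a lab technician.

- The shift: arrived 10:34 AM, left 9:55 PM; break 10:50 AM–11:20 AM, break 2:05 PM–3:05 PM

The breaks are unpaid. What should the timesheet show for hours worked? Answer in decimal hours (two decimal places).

The shift: 10:34 AM–9:55 PM = 11 h 21 min; less 90 min break → 9 h 51 min

9.85 hours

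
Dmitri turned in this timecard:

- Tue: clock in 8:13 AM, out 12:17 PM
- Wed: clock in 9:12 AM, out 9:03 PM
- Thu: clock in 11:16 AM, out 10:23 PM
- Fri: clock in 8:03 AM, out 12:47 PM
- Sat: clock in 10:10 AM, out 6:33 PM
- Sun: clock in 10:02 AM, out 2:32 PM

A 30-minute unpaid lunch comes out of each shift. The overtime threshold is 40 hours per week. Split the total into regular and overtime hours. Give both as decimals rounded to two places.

Regular 40.00 hours, overtime 1.65 hours

Tue: 8:13 AM–12:17 PM = 4 h 4 min; less 30 min break → 3 h 34 min
Wed: 9:12 AM–9:03 PM = 11 h 51 min; less 30 min break → 11 h 21 min
Thu: 11:16 AM–10:23 PM = 11 h 7 min; less 30 min break → 10 h 37 min
Fri: 8:03 AM–12:47 PM = 4 h 44 min; less 30 min break → 4 h 14 min
Sat: 10:10 AM–6:33 PM = 8 h 23 min; less 30 min break → 7 h 53 min
Sun: 10:02 AM–2:32 PM = 4 h 30 min; less 30 min break → 4 h 0 min
Total worked: 41 h 39 min = 41.65 h.
Threshold 40 h → overtime 1 h 39 min, regular 40 h 0 min.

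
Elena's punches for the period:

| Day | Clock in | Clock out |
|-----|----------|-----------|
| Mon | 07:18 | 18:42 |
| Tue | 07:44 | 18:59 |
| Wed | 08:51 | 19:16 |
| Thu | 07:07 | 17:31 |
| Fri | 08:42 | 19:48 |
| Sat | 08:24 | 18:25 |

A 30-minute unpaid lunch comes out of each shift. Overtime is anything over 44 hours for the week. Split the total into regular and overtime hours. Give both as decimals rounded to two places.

Mon: 07:18–18:42 = 11 h 24 min; less 30 min break → 10 h 54 min
Tue: 07:44–18:59 = 11 h 15 min; less 30 min break → 10 h 45 min
Wed: 08:51–19:16 = 10 h 25 min; less 30 min break → 9 h 55 min
Thu: 07:07–17:31 = 10 h 24 min; less 30 min break → 9 h 54 min
Fri: 08:42–19:48 = 11 h 6 min; less 30 min break → 10 h 36 min
Sat: 08:24–18:25 = 10 h 1 min; less 30 min break → 9 h 31 min
Total worked: 61 h 35 min = 61.58 h.
Threshold 44 h → overtime 17 h 35 min, regular 44 h 0 min.

Regular 44.00 hours, overtime 17.58 hours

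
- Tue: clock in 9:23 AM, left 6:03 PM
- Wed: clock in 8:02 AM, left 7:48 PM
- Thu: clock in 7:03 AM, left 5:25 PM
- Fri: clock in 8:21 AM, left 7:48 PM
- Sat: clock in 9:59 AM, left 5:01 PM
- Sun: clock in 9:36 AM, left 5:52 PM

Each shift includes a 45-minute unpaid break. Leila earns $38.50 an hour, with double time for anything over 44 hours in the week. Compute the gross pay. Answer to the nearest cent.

Tue: 9:23 AM–6:03 PM = 8 h 40 min; less 45 min break → 7 h 55 min
Wed: 8:02 AM–7:48 PM = 11 h 46 min; less 45 min break → 11 h 1 min
Thu: 7:03 AM–5:25 PM = 10 h 22 min; less 45 min break → 9 h 37 min
Fri: 8:21 AM–7:48 PM = 11 h 27 min; less 45 min break → 10 h 42 min
Sat: 9:59 AM–5:01 PM = 7 h 2 min; less 45 min break → 6 h 17 min
Sun: 9:36 AM–5:52 PM = 8 h 16 min; less 45 min break → 7 h 31 min
Total worked: 53 h 3 min = 3183 min.
Regular 44 h 0 min = 2640 min at $38.50/h; overtime 9 h 3 min = 543 min at $77.00/h.
Pay = (2640 × $38.50 + 543 × $77.00) ÷ 60 = $2390.85.

$2390.85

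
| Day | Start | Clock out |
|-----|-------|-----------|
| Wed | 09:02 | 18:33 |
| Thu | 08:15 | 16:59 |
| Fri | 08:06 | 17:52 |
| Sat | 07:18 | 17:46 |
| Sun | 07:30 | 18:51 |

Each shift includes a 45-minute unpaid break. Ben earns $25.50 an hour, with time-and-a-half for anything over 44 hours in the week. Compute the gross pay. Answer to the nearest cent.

Wed: 09:02–18:33 = 9 h 31 min; less 45 min break → 8 h 46 min
Thu: 08:15–16:59 = 8 h 44 min; less 45 min break → 7 h 59 min
Fri: 08:06–17:52 = 9 h 46 min; less 45 min break → 9 h 1 min
Sat: 07:18–17:46 = 10 h 28 min; less 45 min break → 9 h 43 min
Sun: 07:30–18:51 = 11 h 21 min; less 45 min break → 10 h 36 min
Total worked: 46 h 5 min = 2765 min.
Regular 44 h 0 min = 2640 min at $25.50/h; overtime 2 h 5 min = 125 min at $38.25/h.
Pay = (2640 × $25.50 + 125 × $38.25) ÷ 60 = $1201.69.

$1201.69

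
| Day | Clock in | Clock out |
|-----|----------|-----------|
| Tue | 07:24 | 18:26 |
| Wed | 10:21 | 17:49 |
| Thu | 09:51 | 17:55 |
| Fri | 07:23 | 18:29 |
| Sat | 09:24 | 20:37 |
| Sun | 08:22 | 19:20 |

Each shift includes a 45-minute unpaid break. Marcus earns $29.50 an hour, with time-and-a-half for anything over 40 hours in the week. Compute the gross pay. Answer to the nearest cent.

$1859.24

Tue: 07:24–18:26 = 11 h 2 min; less 45 min break → 10 h 17 min
Wed: 10:21–17:49 = 7 h 28 min; less 45 min break → 6 h 43 min
Thu: 09:51–17:55 = 8 h 4 min; less 45 min break → 7 h 19 min
Fri: 07:23–18:29 = 11 h 6 min; less 45 min break → 10 h 21 min
Sat: 09:24–20:37 = 11 h 13 min; less 45 min break → 10 h 28 min
Sun: 08:22–19:20 = 10 h 58 min; less 45 min break → 10 h 13 min
Total worked: 55 h 21 min = 3321 min.
Regular 40 h 0 min = 2400 min at $29.50/h; overtime 15 h 21 min = 921 min at $44.25/h.
Pay = (2400 × $29.50 + 921 × $44.25) ÷ 60 = $1859.24.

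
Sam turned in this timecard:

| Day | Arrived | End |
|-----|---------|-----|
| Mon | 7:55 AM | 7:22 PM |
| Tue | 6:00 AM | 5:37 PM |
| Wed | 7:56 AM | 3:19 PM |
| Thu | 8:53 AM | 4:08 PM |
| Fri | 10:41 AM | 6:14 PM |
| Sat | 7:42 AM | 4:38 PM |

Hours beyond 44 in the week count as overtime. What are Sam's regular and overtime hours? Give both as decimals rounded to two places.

Mon: 7:55 AM–7:22 PM = 11 h 27 min
Tue: 6:00 AM–5:37 PM = 11 h 37 min
Wed: 7:56 AM–3:19 PM = 7 h 23 min
Thu: 8:53 AM–4:08 PM = 7 h 15 min
Fri: 10:41 AM–6:14 PM = 7 h 33 min
Sat: 7:42 AM–4:38 PM = 8 h 56 min
Total worked: 54 h 11 min = 54.18 h.
Threshold 44 h → overtime 10 h 11 min, regular 44 h 0 min.

Regular 44.00 hours, overtime 10.18 hours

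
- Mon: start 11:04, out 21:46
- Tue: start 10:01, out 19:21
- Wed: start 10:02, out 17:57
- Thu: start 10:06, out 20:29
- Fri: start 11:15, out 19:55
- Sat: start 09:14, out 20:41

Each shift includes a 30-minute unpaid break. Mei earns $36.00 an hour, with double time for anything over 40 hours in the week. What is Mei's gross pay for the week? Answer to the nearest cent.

Mon: 11:04–21:46 = 10 h 42 min; less 30 min break → 10 h 12 min
Tue: 10:01–19:21 = 9 h 20 min; less 30 min break → 8 h 50 min
Wed: 10:02–17:57 = 7 h 55 min; less 30 min break → 7 h 25 min
Thu: 10:06–20:29 = 10 h 23 min; less 30 min break → 9 h 53 min
Fri: 11:15–19:55 = 8 h 40 min; less 30 min break → 8 h 10 min
Sat: 09:14–20:41 = 11 h 27 min; less 30 min break → 10 h 57 min
Total worked: 55 h 27 min = 3327 min.
Regular 40 h 0 min = 2400 min at $36.00/h; overtime 15 h 27 min = 927 min at $72.00/h.
Pay = (2400 × $36.00 + 927 × $72.00) ÷ 60 = $2552.40.

$2552.40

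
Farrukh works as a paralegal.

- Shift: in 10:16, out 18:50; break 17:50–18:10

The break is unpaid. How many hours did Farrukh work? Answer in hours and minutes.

8 h 14 min

Shift: 10:16–18:50 = 8 h 34 min; less 20 min break → 8 h 14 min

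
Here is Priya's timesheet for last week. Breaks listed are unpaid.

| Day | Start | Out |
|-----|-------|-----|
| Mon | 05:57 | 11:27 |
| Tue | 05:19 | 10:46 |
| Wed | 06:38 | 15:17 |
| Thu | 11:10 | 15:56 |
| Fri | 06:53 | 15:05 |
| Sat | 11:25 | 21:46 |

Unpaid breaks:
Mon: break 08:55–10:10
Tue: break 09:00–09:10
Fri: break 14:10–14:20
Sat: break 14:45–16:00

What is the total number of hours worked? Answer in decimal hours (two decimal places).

Mon: 05:57–11:27 = 5 h 30 min; less 75 min break → 4 h 15 min
Tue: 05:19–10:46 = 5 h 27 min; less 10 min break → 5 h 17 min
Wed: 06:38–15:17 = 8 h 39 min
Thu: 11:10–15:56 = 4 h 46 min
Fri: 06:53–15:05 = 8 h 12 min; less 10 min break → 8 h 2 min
Sat: 11:25–21:46 = 10 h 21 min; less 75 min break → 9 h 6 min
Total: 4 h 15 min + 5 h 17 min + 8 h 39 min + 4 h 46 min + 8 h 2 min + 9 h 6 min = 40 h 5 min.

40.08 hours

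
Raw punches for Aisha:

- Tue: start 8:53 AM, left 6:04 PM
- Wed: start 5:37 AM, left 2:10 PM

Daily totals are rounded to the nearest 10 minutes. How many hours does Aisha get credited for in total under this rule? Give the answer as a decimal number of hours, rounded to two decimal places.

17.67 hours

Tue: 8:53 AM–6:04 PM = 9 h 11 min → rounds to 9 h 10 min
Wed: 5:37 AM–2:10 PM = 8 h 33 min → rounds to 8 h 30 min
Total credited: 17 h 40 min.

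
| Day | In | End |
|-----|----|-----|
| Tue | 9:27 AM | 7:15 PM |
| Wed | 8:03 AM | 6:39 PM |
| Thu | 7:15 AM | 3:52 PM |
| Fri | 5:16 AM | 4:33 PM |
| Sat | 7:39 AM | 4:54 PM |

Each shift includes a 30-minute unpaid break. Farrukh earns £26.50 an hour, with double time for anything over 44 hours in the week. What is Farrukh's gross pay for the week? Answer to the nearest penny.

£1327.65

Tue: 9:27 AM–7:15 PM = 9 h 48 min; less 30 min break → 9 h 18 min
Wed: 8:03 AM–6:39 PM = 10 h 36 min; less 30 min break → 10 h 6 min
Thu: 7:15 AM–3:52 PM = 8 h 37 min; less 30 min break → 8 h 7 min
Fri: 5:16 AM–4:33 PM = 11 h 17 min; less 30 min break → 10 h 47 min
Sat: 7:39 AM–4:54 PM = 9 h 15 min; less 30 min break → 8 h 45 min
Total worked: 47 h 3 min = 2823 min.
Regular 44 h 0 min = 2640 min at £26.50/h; overtime 3 h 3 min = 183 min at £53.00/h.
Pay = (2640 × £26.50 + 183 × £53.00) ÷ 60 = £1327.65.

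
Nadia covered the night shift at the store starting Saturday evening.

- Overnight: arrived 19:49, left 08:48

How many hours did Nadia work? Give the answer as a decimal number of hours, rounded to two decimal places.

12.98 hours

Overnight: 19:49 → midnight = 4 h 11 min; midnight → 08:48 = 8 h 48 min; span 12 h 59 min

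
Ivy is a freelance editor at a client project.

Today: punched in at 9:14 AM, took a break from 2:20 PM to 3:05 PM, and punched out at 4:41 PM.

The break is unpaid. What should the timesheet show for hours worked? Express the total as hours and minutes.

Today: 9:14 AM–4:41 PM = 7 h 27 min; less 45 min break → 6 h 42 min

6 h 42 min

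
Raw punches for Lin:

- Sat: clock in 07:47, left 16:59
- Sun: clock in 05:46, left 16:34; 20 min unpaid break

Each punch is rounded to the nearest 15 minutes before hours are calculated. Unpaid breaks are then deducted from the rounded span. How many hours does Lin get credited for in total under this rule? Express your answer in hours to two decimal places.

Sat: in 07:47→07:45, out 16:59→17:00; 9 h 15 min
Sun: in 05:46→05:45, out 16:34→16:30; 10 h 45 min − 20 min = 10 h 25 min
Total credited: 19 h 40 min.

19.67 hours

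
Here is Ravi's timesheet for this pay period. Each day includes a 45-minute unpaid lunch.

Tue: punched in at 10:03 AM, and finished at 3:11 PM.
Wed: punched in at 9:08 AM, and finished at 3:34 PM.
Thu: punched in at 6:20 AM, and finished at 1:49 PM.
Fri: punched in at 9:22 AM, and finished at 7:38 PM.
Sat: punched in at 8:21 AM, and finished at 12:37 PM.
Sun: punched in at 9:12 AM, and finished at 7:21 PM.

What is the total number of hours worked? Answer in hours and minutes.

39 h 14 min

Tue: 10:03 AM–3:11 PM = 5 h 8 min; less 45 min break → 4 h 23 min
Wed: 9:08 AM–3:34 PM = 6 h 26 min; less 45 min break → 5 h 41 min
Thu: 6:20 AM–1:49 PM = 7 h 29 min; less 45 min break → 6 h 44 min
Fri: 9:22 AM–7:38 PM = 10 h 16 min; less 45 min break → 9 h 31 min
Sat: 8:21 AM–12:37 PM = 4 h 16 min; less 45 min break → 3 h 31 min
Sun: 9:12 AM–7:21 PM = 10 h 9 min; less 45 min break → 9 h 24 min
Total: 4 h 23 min + 5 h 41 min + 6 h 44 min + 9 h 31 min + 3 h 31 min + 9 h 24 min = 39 h 14 min.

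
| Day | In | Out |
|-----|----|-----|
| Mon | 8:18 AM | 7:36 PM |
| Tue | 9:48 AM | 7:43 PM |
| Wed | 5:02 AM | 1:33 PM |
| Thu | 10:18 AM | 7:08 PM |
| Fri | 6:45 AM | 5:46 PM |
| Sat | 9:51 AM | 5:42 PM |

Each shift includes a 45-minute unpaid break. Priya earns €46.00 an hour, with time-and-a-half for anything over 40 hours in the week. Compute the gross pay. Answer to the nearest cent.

€2732.40

Mon: 8:18 AM–7:36 PM = 11 h 18 min; less 45 min break → 10 h 33 min
Tue: 9:48 AM–7:43 PM = 9 h 55 min; less 45 min break → 9 h 10 min
Wed: 5:02 AM–1:33 PM = 8 h 31 min; less 45 min break → 7 h 46 min
Thu: 10:18 AM–7:08 PM = 8 h 50 min; less 45 min break → 8 h 5 min
Fri: 6:45 AM–5:46 PM = 11 h 1 min; less 45 min break → 10 h 16 min
Sat: 9:51 AM–5:42 PM = 7 h 51 min; less 45 min break → 7 h 6 min
Total worked: 52 h 56 min = 3176 min.
Regular 40 h 0 min = 2400 min at €46.00/h; overtime 12 h 56 min = 776 min at €69.00/h.
Pay = (2400 × €46.00 + 776 × €69.00) ÷ 60 = €2732.40.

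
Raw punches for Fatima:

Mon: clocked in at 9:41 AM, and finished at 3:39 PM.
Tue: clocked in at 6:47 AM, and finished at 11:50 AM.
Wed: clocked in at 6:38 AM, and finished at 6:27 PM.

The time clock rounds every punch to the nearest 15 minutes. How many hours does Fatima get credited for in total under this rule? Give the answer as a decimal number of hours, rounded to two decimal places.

22.75 hours

Mon: in 9:41 AM→9:45 AM, out 3:39 PM→3:45 PM; 6 h 0 min
Tue: in 6:47 AM→6:45 AM, out 11:50 AM→11:45 AM; 5 h 0 min
Wed: in 6:38 AM→6:45 AM, out 6:27 PM→6:30 PM; 11 h 45 min
Total credited: 22 h 45 min.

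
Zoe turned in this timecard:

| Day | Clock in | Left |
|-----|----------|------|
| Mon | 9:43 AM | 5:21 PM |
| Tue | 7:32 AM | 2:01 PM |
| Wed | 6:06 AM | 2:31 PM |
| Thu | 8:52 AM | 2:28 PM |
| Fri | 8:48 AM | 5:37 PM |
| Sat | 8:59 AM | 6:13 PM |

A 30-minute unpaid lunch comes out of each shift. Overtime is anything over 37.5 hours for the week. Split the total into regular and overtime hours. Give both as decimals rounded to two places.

Regular 37.50 hours, overtime 5.68 hours

Mon: 9:43 AM–5:21 PM = 7 h 38 min; less 30 min break → 7 h 8 min
Tue: 7:32 AM–2:01 PM = 6 h 29 min; less 30 min break → 5 h 59 min
Wed: 6:06 AM–2:31 PM = 8 h 25 min; less 30 min break → 7 h 55 min
Thu: 8:52 AM–2:28 PM = 5 h 36 min; less 30 min break → 5 h 6 min
Fri: 8:48 AM–5:37 PM = 8 h 49 min; less 30 min break → 8 h 19 min
Sat: 8:59 AM–6:13 PM = 9 h 14 min; less 30 min break → 8 h 44 min
Total worked: 43 h 11 min = 43.18 h.
Threshold 37.5 h → overtime 5 h 41 min, regular 37 h 30 min.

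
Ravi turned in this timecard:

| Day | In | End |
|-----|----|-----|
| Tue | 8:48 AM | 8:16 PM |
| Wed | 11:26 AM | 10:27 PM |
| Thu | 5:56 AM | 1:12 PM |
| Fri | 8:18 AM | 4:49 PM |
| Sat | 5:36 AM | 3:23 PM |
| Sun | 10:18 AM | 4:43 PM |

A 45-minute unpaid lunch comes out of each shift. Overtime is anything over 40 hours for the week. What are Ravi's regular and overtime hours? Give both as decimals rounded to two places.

Regular 40.00 hours, overtime 9.97 hours

Tue: 8:48 AM–8:16 PM = 11 h 28 min; less 45 min break → 10 h 43 min
Wed: 11:26 AM–10:27 PM = 11 h 1 min; less 45 min break → 10 h 16 min
Thu: 5:56 AM–1:12 PM = 7 h 16 min; less 45 min break → 6 h 31 min
Fri: 8:18 AM–4:49 PM = 8 h 31 min; less 45 min break → 7 h 46 min
Sat: 5:36 AM–3:23 PM = 9 h 47 min; less 45 min break → 9 h 2 min
Sun: 10:18 AM–4:43 PM = 6 h 25 min; less 45 min break → 5 h 40 min
Total worked: 49 h 58 min = 49.97 h.
Threshold 40 h → overtime 9 h 58 min, regular 40 h 0 min.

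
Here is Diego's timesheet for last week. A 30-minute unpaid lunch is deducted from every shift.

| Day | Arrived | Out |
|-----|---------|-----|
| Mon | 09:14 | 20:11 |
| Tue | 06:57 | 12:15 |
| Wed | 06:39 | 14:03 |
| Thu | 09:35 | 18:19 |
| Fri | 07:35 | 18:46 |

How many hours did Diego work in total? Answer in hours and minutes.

41 h 4 min

Mon: 09:14–20:11 = 10 h 57 min; less 30 min break → 10 h 27 min
Tue: 06:57–12:15 = 5 h 18 min; less 30 min break → 4 h 48 min
Wed: 06:39–14:03 = 7 h 24 min; less 30 min break → 6 h 54 min
Thu: 09:35–18:19 = 8 h 44 min; less 30 min break → 8 h 14 min
Fri: 07:35–18:46 = 11 h 11 min; less 30 min break → 10 h 41 min
Total: 10 h 27 min + 4 h 48 min + 6 h 54 min + 8 h 14 min + 10 h 41 min = 41 h 4 min.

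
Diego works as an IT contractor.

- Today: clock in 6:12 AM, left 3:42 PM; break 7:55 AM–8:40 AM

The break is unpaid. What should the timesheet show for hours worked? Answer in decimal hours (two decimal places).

Today: 6:12 AM–3:42 PM = 9 h 30 min; less 45 min break → 8 h 45 min

8.75 hours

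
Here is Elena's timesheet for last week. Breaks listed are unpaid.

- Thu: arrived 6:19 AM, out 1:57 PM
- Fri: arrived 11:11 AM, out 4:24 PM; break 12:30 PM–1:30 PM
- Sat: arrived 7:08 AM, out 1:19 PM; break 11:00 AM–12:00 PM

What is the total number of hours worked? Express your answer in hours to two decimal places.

17.03 hours

Thu: 6:19 AM–1:57 PM = 7 h 38 min
Fri: 11:11 AM–4:24 PM = 5 h 13 min; less 60 min break → 4 h 13 min
Sat: 7:08 AM–1:19 PM = 6 h 11 min; less 60 min break → 5 h 11 min
Total: 7 h 38 min + 4 h 13 min + 5 h 11 min = 17 h 2 min.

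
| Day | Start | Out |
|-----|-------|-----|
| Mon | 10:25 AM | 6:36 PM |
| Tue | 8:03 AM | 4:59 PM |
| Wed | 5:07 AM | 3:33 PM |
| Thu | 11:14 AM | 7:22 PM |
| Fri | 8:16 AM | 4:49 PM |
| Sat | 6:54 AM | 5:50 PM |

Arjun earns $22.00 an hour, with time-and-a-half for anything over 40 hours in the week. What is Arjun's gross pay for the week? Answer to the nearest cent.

Mon: 10:25 AM–6:36 PM = 8 h 11 min
Tue: 8:03 AM–4:59 PM = 8 h 56 min
Wed: 5:07 AM–3:33 PM = 10 h 26 min
Thu: 11:14 AM–7:22 PM = 8 h 8 min
Fri: 8:16 AM–4:49 PM = 8 h 33 min
Sat: 6:54 AM–5:50 PM = 10 h 56 min
Total worked: 55 h 10 min = 3310 min.
Regular 40 h 0 min = 2400 min at $22.00/h; overtime 15 h 10 min = 910 min at $33.00/h.
Pay = (2400 × $22.00 + 910 × $33.00) ÷ 60 = $1380.50.

$1380.50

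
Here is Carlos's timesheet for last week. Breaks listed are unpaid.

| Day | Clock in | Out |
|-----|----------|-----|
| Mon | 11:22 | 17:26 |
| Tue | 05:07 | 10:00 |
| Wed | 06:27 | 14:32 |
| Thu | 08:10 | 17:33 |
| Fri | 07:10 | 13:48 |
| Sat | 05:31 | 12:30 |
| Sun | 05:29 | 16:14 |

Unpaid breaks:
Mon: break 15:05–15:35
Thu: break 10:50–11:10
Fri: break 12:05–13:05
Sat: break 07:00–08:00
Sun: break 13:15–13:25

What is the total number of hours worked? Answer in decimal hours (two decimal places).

Mon: 11:22–17:26 = 6 h 4 min; less 30 min break → 5 h 34 min
Tue: 05:07–10:00 = 4 h 53 min
Wed: 06:27–14:32 = 8 h 5 min
Thu: 08:10–17:33 = 9 h 23 min; less 20 min break → 9 h 3 min
Fri: 07:10–13:48 = 6 h 38 min; less 60 min break → 5 h 38 min
Sat: 05:31–12:30 = 6 h 59 min; less 60 min break → 5 h 59 min
Sun: 05:29–16:14 = 10 h 45 min; less 10 min break → 10 h 35 min
Total: 5 h 34 min + 4 h 53 min + 8 h 5 min + 9 h 3 min + 5 h 38 min + 5 h 59 min + 10 h 35 min = 49 h 47 min.

49.78 hours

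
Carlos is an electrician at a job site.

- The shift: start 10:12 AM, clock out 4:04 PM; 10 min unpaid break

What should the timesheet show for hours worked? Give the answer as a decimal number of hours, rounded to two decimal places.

The shift: 10:12 AM–4:04 PM = 5 h 52 min; less 10 min break → 5 h 42 min

5.70 hours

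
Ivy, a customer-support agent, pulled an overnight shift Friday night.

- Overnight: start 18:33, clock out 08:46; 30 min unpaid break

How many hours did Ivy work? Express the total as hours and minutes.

Overnight: 18:33 → midnight = 5 h 27 min; midnight → 08:46 = 8 h 46 min; span 14 h 13 min; less 30 min break → 13 h 43 min

13 h 43 min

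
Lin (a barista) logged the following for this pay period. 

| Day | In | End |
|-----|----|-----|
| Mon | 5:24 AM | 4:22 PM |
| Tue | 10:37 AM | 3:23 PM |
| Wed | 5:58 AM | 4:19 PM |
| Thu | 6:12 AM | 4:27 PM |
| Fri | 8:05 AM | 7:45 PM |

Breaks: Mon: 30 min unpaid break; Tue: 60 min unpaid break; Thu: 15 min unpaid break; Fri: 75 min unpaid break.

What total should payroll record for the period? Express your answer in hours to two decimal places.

Mon: 5:24 AM–4:22 PM = 10 h 58 min; less 30 min break → 10 h 28 min
Tue: 10:37 AM–3:23 PM = 4 h 46 min; less 60 min break → 3 h 46 min
Wed: 5:58 AM–4:19 PM = 10 h 21 min
Thu: 6:12 AM–4:27 PM = 10 h 15 min; less 15 min break → 10 h 0 min
Fri: 8:05 AM–7:45 PM = 11 h 40 min; less 75 min break → 10 h 25 min
Total: 10 h 28 min + 3 h 46 min + 10 h 21 min + 10 h 0 min + 10 h 25 min = 45 h 0 min.

45.00 hours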